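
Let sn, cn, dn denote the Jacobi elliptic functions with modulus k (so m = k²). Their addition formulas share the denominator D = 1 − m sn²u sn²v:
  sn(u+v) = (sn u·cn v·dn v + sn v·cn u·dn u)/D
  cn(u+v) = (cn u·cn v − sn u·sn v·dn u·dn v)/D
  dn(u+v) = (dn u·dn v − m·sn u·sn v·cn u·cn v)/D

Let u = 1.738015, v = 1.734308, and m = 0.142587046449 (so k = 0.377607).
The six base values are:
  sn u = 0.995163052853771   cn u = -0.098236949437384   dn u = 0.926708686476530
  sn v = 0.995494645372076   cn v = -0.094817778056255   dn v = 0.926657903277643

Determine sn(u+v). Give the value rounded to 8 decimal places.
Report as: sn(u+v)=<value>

sn(u+v)=-0.20703885

m = k² = 0.142587046449
D = 1 − m·sn²u·sn²v = 0.8600585346173744
sn(u+v) = (sn u·cn v·dn v + sn v·cn u·dn u)/D = -0.1780655318602575/0.8600585346173744 = -0.207038852232861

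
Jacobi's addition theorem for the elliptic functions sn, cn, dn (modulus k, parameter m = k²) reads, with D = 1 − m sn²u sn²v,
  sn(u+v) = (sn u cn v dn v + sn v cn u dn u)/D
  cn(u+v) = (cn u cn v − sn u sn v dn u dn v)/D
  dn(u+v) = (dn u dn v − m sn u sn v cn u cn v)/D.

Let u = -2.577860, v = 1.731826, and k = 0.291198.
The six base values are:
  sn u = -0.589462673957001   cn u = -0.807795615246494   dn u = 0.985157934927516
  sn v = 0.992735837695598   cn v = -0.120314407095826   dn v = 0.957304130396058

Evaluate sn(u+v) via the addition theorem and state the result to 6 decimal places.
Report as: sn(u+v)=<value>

m = k² = 0.084796275204
D = 1 − m·sn²u·sn²v = 0.9709626622799261
sn(u+v) = (sn u·cn v·dn v + sn v·cn u·dn u)/D = -0.7221325696552346/0.9709626622799261 = -0.7437284642435052

sn(u+v)=-0.743728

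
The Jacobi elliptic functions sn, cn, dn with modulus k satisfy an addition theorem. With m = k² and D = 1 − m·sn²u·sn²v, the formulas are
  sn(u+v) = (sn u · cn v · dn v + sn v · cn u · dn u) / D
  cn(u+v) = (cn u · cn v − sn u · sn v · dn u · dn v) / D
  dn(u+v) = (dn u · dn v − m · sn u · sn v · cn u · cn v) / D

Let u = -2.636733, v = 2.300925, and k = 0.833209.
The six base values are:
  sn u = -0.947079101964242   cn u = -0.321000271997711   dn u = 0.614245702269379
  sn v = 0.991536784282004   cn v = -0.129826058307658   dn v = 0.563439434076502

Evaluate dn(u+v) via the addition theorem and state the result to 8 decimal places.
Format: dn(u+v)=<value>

m = k² = 0.694237237681
D = 1 − m·sn²u·sn²v = 0.3877933074599702
dn(u+v) = (dn u·dn v − m·sn u·sn v·cn u·cn v)/D = 0.3732590386085686/0.3877933074599702 = 0.9625205784323599

dn(u+v)=0.96252058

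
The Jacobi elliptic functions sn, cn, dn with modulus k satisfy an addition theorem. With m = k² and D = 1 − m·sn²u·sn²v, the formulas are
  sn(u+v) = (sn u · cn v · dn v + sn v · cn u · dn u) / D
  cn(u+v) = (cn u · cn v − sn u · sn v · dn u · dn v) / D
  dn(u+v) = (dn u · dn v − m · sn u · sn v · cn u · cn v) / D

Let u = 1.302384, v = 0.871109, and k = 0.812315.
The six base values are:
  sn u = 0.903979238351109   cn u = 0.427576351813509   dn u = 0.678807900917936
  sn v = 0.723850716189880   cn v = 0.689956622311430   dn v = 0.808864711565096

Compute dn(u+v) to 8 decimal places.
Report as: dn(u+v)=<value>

m = k² = 0.659855659225
D = 1 − m·sn²u·sn²v = 0.7174704518128277
dn(u+v) = (dn u·dn v − m·sn u·sn v·cn u·cn v)/D = 0.4216865050035195/0.7174704518128277 = 0.5877405876967436

dn(u+v)=0.58774059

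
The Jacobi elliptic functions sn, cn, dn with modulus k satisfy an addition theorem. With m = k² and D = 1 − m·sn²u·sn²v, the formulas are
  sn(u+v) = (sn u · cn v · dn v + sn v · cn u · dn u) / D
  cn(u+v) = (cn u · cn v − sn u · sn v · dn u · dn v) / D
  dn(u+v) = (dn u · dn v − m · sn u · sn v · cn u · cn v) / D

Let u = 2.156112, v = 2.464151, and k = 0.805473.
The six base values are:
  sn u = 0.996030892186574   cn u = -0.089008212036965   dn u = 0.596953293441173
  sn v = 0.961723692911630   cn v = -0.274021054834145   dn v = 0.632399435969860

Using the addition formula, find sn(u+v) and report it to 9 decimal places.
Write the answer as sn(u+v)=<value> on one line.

m = k² = 0.648786753729
D = 1 − m·sn²u·sn²v = 0.4046830858264904
sn(u+v) = (sn u·cn v·dn v + sn v·cn u·dn u)/D = -0.2237029325756011/0.4046830858264904 = -0.5527854768595757

sn(u+v)=-0.552785477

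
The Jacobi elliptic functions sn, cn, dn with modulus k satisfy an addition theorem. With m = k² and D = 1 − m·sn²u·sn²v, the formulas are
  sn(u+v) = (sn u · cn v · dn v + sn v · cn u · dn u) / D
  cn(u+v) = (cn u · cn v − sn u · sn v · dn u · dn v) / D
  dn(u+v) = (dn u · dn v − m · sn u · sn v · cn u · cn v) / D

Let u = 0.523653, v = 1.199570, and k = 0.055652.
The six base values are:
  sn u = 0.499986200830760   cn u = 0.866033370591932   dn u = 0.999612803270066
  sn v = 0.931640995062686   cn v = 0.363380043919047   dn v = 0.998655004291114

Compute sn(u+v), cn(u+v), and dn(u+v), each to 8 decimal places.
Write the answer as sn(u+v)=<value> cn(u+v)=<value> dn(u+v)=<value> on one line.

sn(u+v)=0.98862479 cn(u+v)=-0.15040284 dn(u+v)=0.99848531

m = k² = 0.003097145104
D = 1 − m·sn²u·sn²v = 0.9993279914930932
sn(u+v) = (sn u·cn v·dn v + sn v·cn u·dn u)/D = 0.9879604304109316/0.9993279914930932 = 0.9886247946830976
cn(u+v) = (cn u·cn v − sn u·sn v·dn u·dn v)/D = -0.1503017715260423/0.9993279914930932 = -0.1504028435163483
dn(u+v) = (dn u·dn v − m·sn u·sn v·cn u·cn v)/D = 0.9978143199667077/0.9993279914930932 = 0.9984853105894453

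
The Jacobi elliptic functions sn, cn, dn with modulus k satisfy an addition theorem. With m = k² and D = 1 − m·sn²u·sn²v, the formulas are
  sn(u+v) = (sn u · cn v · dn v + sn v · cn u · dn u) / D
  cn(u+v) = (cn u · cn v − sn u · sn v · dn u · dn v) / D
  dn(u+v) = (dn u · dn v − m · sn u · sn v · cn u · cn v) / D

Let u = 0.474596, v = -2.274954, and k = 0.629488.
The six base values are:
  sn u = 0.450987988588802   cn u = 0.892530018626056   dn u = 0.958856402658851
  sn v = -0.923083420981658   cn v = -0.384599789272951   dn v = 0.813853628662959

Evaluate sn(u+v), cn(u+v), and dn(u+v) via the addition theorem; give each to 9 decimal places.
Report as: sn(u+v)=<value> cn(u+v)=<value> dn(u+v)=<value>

sn(u+v)=-0.999804822 cn(u+v)=-0.019756440 dn(u+v)=0.777109724

m = k² = 0.396255142144
D = 1 − m·sn²u·sn²v = 0.9313268824800685
sn(u+v) = (sn u·cn v·dn v + sn v·cn u·dn u)/D = -0.9311451084176699/0.9313268824800685 = -0.9998048224894844
cn(u+v) = (cn u·cn v − sn u·sn v·dn u·dn v)/D = -0.01839970379895336/0.9313268824800685 = -0.0197564401340548
dn(u+v) = (dn u·dn v − m·sn u·sn v·cn u·cn v)/D = 0.7237431764839793/0.9313268824800685 = 0.7771097238777151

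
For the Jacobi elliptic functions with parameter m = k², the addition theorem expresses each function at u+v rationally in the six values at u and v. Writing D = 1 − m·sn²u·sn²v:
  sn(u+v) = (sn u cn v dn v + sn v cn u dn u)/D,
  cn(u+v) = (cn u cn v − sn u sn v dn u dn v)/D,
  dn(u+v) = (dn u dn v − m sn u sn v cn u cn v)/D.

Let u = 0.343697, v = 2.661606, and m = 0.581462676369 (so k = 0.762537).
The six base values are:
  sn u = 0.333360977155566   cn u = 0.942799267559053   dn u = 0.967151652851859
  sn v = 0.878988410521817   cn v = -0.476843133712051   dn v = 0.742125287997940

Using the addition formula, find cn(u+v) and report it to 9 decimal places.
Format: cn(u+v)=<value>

cn(u+v)=-0.694557869

m = k² = 0.581462676369
D = 1 − m·sn²u·sn²v = 0.9500750473404424
cn(u+v) = (cn u·cn v − sn u·sn v·dn u·dn v)/D = -0.6598821004750389/0.9500750473404424 = -0.6945578692149169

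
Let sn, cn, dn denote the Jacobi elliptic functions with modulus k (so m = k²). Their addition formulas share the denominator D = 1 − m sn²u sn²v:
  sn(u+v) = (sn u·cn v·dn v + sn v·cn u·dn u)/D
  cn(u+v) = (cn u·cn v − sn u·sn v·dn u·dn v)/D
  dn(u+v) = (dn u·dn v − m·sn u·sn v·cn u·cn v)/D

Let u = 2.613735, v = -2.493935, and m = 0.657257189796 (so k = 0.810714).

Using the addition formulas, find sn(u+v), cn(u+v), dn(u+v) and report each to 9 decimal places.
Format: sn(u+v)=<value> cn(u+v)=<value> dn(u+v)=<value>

sn u = 0.9348541861474539, cn u = -0.3550319008801625, dn u = 0.6523714699814295
sn v = -0.9593050811290928, cn v = -0.2823716723042605, dn v = 0.6286083026026506
m = k² = 0.657257189796
D = 1 − m·sn²u·sn²v = 0.4713885215077583
sn(u+v) = (sn u·cn v·dn v + sn v·cn u·dn u)/D = 0.05624950476684312/0.4713885215077583 = 0.1193272686974355
cn(u+v) = (cn u·cn v − sn u·sn v·dn u·dn v)/D = 0.4680204391079039/0.4713885215077583 = 0.9928549757871036
dn(u+v) = (dn u·dn v − m·sn u·sn v·cn u·cn v)/D = 0.4691775484827358/0.4713885215077583 = 0.9953096587546286

sn(u+v)=0.119327269 cn(u+v)=0.992854976 dn(u+v)=0.995309659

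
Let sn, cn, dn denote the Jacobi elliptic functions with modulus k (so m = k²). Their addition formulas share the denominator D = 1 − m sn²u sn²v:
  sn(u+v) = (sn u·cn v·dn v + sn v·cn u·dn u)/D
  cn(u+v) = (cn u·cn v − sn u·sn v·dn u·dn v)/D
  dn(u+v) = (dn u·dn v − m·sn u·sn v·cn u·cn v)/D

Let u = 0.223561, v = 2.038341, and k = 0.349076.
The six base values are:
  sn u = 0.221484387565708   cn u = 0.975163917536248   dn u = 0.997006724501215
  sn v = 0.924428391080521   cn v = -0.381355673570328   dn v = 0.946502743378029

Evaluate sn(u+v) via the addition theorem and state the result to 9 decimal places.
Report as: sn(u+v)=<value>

sn(u+v)=0.823029394

m = k² = 0.121854053776
D = 1 − m·sn²u·sn²v = 0.9948917426537194
sn(u+v) = (sn u·cn v·dn v + sn v·cn u·dn u)/D = 0.8188251476392131/0.9948917426537194 = 0.8230293935851996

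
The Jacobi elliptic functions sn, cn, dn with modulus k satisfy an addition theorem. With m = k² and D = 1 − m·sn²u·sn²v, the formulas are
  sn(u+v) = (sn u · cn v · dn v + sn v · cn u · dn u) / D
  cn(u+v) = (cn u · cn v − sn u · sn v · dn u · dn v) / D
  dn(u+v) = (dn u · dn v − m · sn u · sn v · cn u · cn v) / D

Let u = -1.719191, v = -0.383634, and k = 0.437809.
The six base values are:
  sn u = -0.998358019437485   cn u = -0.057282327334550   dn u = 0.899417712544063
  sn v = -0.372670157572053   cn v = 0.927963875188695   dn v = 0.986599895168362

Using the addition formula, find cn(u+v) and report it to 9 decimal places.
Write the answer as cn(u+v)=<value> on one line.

m = k² = 0.191676720481
D = 1 − m·sn²u·sn²v = 0.9734667025436825
cn(u+v) = (cn u·cn v − sn u·sn v·dn u·dn v)/D = -0.3833075475633985/0.9734667025436825 = -0.3937551706307061

cn(u+v)=-0.393755171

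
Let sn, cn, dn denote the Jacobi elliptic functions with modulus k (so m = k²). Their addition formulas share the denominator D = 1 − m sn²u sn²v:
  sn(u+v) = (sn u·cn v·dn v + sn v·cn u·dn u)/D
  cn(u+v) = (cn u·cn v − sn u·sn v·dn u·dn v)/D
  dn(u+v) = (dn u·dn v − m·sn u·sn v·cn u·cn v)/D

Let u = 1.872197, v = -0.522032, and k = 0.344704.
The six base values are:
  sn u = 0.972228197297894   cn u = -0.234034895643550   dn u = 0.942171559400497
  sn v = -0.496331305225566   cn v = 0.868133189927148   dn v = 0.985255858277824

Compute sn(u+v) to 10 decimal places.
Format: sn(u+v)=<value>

m = k² = 0.118820847616
D = 1 − m·sn²u·sn²v = 0.9723323413911361
sn(u+v) = (sn u·cn v·dn v + sn v·cn u·dn u)/D = 0.9410207235215889/0.9723323413911361 = 0.9677974119170519

sn(u+v)=0.9677974119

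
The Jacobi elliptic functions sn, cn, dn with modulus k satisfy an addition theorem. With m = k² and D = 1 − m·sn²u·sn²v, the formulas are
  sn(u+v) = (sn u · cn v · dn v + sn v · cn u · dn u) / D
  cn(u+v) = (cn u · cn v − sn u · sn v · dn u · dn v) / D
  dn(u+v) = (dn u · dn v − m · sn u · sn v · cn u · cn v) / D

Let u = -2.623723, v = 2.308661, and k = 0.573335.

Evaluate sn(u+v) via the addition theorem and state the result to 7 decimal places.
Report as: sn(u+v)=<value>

sn(u+v)=-0.3082804

sn u = -0.7246571942993339, cn u = -0.6891095346533941, dn u = 0.9096062729972707
sn v = 0.886285153048317, cn v = -0.4631399653302675, dn v = 0.8612754901186248
m = k² = 0.328713022225
D = 1 − m·sn²u·sn²v = 0.8644095587901432
sn(u+v) = (sn u·cn v·dn v + sn v·cn u·dn u)/D = -0.266480496324497/0.8644095587901432 = -0.308280367349792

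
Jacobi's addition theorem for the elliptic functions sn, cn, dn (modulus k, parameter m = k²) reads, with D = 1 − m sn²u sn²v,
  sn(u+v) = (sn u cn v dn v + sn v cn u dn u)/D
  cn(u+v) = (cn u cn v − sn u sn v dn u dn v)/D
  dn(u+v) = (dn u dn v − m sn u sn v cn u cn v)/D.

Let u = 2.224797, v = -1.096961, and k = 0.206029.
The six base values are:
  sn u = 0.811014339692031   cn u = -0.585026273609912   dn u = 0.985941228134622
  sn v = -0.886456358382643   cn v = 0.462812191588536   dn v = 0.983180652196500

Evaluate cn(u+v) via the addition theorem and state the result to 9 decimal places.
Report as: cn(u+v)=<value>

m = k² = 0.042447948841
D = 1 − m·sn²u·sn²v = 0.9780604106543824
cn(u+v) = (cn u·cn v − sn u·sn v·dn u·dn v)/D = 0.4261423537107619/0.9780604106543824 = 0.4357014649285789

cn(u+v)=0.435701465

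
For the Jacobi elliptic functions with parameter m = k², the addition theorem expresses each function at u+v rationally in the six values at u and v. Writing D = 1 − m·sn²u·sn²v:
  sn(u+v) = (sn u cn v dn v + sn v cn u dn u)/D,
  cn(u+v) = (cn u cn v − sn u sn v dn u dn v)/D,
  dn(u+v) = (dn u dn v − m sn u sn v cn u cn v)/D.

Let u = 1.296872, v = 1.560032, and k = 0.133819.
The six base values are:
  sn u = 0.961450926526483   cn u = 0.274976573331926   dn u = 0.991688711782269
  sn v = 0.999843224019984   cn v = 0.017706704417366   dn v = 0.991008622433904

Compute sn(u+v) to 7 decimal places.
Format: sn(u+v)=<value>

m = k² = 0.017907524761
D = 1 − m·sn²u·sn²v = 0.9834516910515465
sn(u+v) = (sn u·cn v·dn v + sn v·cn u·dn u)/D = 0.2895194693643075/0.9834516910515465 = 0.2943911449831781

sn(u+v)=0.2943911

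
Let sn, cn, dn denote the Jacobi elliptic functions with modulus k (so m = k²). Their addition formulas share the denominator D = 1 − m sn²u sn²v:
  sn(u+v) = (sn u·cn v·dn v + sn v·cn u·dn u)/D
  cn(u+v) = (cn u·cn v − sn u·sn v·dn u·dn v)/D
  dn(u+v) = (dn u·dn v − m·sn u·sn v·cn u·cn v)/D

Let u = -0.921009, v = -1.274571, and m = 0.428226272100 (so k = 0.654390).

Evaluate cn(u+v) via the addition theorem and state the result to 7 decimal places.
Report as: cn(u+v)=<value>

sn u = -0.7670948476714249, cn u = 0.6415337050194272, dn u = 0.8648796941829979
sn v = -0.9198772403261201, cn v = 0.3922064032241205, dn v = 0.7985273969310225
m = k² = 0.4282262721
D = 1 − m·sn²u·sn²v = 0.7867784054052638
cn(u+v) = (cn u·cn v − sn u·sn v·dn u·dn v)/D = -0.2357178473558076/0.7867784054052638 = -0.2995987761438255

cn(u+v)=-0.2995988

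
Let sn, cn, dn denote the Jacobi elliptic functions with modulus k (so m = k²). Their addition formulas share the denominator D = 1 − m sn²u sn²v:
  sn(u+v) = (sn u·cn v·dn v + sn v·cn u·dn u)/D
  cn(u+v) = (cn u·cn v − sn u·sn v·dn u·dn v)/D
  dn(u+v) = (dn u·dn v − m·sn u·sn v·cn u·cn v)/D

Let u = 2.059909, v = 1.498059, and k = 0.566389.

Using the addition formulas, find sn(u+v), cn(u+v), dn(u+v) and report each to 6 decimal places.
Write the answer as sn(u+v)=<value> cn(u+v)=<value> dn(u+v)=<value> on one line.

sn(u+v)=-0.105197 cn(u+v)=-0.994451 dn(u+v)=0.998223

sn u = 0.9619921887358468, cn u = -0.2730769649956125, dn u = 0.8385258646412782
sn v = 0.9822701178440099, cn v = 0.187471106015607, dn v = 0.8309500748948056
m = k² = 0.320796499321
D = 1 − m·sn²u·sn²v = 0.7135593989363801
sn(u+v) = (sn u·cn v·dn v + sn v·cn u·dn u)/D = -0.07506396674173564/0.7135593989363801 = -0.105196521626125
cn(u+v) = (cn u·cn v − sn u·sn v·dn u·dn v)/D = -0.709600180881772/0.7135593989363801 = -0.9944514527304811
dn(u+v) = (dn u·dn v − m·sn u·sn v·cn u·cn v)/D = 0.712291693158868/0.7135593989363801 = 0.9982234053963809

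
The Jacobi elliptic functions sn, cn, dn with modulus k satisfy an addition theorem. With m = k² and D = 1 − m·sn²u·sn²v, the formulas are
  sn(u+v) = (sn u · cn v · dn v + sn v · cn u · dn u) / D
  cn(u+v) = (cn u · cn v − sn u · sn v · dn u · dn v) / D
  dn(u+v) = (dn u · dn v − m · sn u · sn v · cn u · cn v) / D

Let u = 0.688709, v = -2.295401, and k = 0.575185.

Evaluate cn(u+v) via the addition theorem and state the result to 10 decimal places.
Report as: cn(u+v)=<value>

sn u = 0.6228737011291326, cn u = 0.7823224095228871, dn u = 0.933618937136393
sn v = -0.8923307696050545, cn v = -0.4513820971372825, dn v = 0.8582359955183945
m = k² = 0.330837784225
D = 1 − m·sn²u·sn²v = 0.8977962502247263
cn(u+v) = (cn u·cn v − sn u·sn v·dn u·dn v)/D = 0.0922244743473015/0.8977962502247263 = 0.1027231672266585

cn(u+v)=0.1027231672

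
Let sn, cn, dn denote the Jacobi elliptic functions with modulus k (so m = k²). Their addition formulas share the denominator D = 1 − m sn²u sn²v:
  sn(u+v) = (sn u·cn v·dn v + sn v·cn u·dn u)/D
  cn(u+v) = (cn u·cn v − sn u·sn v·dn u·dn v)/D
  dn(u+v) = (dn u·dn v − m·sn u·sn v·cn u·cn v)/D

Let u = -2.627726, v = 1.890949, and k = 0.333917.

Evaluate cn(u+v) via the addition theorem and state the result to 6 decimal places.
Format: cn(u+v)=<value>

sn u = -0.5675561956947376, cn u = -0.8233346614399984, dn u = 0.9818775049614922
sn v = 0.9668896422554664, cn v = -0.2551948661299758, dn v = 0.9464464309010144
m = k² = 0.111500562889
D = 1 − m·sn²u·sn²v = 0.9664224802189348
cn(u+v) = (cn u·cn v − sn u·sn v·dn u·dn v)/D = 0.7200743162156788/0.9664224802189348 = 0.7450926804315976

cn(u+v)=0.745093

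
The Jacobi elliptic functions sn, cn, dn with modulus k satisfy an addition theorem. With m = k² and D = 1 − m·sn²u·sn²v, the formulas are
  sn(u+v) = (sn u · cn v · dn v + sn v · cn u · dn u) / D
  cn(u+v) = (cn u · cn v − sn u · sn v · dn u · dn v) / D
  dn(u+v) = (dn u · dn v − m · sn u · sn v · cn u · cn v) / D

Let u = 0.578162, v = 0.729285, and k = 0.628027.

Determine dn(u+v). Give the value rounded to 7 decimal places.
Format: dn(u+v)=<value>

sn u = 0.5365450868140256, cn u = 0.8438716548241976, dn u = 0.9415172450505678
sn v = 0.6491809764554152, cn v = 0.7606339854413512, dn v = 0.9131145142426786
m = k² = 0.394417912729
D = 1 − m·sn²u·sn²v = 0.9521479393183941
dn(u+v) = (dn u·dn v − m·sn u·sn v·cn u·cn v)/D = 0.7715308956800935/0.9521479393183941 = 0.8103056928657564

dn(u+v)=0.8103057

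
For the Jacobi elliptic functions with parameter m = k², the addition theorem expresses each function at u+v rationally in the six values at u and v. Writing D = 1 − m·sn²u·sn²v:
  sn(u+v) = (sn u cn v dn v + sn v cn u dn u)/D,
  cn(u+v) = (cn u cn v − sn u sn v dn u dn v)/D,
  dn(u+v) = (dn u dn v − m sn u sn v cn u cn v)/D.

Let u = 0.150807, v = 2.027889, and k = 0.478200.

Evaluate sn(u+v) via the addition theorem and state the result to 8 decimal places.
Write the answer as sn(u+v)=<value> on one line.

sn u = 0.1501074065958186, cn u = 0.9886696953407025, dn u = 0.9974203908549489
sn v = 0.9517447038450049, cn v = -0.306890890550671, dn v = 0.890427905970264
m = k² = 0.22867524
D = 1 − m·sn²u·sn²v = 0.995332714963474
sn(u+v) = (sn u·cn v·dn v + sn v·cn u·dn u)/D = 0.8975148520801575/0.995332714963474 = 0.9017234524568942

sn(u+v)=0.90172345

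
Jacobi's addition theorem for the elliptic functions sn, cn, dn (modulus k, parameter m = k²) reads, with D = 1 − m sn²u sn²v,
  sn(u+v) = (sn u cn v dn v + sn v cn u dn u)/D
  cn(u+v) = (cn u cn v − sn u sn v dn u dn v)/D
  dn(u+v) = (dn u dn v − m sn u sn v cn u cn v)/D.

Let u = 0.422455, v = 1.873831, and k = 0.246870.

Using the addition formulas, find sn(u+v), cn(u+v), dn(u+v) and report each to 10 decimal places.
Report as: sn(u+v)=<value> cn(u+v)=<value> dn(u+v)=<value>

sn u = 0.4093270750384055, cn u = 0.912387716730395, dn u = 0.9948812900488139
sn v = 0.9638130867948017, cn v = -0.2665789446356859, dn v = 0.971280703239587
m = k² = 0.0609447969
D = 1 − m·sn²u·sn²v = 0.9905144347433764
sn(u+v) = (sn u·cn v·dn v + sn v·cn u·dn u)/D = 0.7688857873583326/0.9905144347433764 = 0.7762489474043217
cn(u+v) = (cn u·cn v − sn u·sn v·dn u·dn v)/D = -0.6244465480994729/0.9905144347433764 = -0.6304264998028578
dn(u+v) = (dn u·dn v − m·sn u·sn v·cn u·cn v)/D = 0.972156969889691/0.9905144347433764 = 0.9814667366675566

sn(u+v)=0.7762489474 cn(u+v)=-0.6304264998 dn(u+v)=0.9814667367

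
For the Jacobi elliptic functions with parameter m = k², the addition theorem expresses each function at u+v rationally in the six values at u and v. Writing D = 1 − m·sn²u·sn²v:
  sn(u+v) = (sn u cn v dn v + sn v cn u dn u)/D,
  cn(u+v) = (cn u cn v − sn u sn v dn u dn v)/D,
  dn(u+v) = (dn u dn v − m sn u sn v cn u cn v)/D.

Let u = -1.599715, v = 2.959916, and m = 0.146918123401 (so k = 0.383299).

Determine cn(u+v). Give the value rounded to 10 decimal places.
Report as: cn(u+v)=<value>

sn u = -0.9995042443904926, cn u = 0.03148436827046817, dn u = 0.9237031511573559
sn v = 0.3021998056222631, cn v = -0.9532446052728892, dn v = 0.9932687164848789
m = k² = 0.146918123401
D = 1 − m·sn²u·sn²v = 0.9865960432106086
cn(u+v) = (cn u·cn v − sn u·sn v·dn u·dn v)/D = 0.247114163296372/0.9865960432106086 = 0.2504714720851769

cn(u+v)=0.2504714721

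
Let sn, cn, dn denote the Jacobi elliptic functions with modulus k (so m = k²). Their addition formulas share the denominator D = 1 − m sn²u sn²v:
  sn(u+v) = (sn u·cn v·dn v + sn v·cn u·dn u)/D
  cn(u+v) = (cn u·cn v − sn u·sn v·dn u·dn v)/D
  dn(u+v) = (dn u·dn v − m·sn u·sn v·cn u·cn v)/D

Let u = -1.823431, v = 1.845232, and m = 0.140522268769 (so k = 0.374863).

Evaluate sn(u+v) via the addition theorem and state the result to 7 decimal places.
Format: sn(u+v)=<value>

sn u = -0.9840717914518958, cn u = -0.1777715085964467, dn u = 0.9294722242416277
sn v = 0.9802665559352308, cn v = -0.1976802451305667, dn v = 0.9300370891970388
m = k² = 0.140522268769
D = 1 − m·sn²u·sn²v = 0.8692363331192768
sn(u+v) = (sn u·cn v·dn v + sn v·cn u·dn u)/D = 0.0189485093423029/0.8692363331192768 = 0.02179903050566891

sn(u+v)=0.0217990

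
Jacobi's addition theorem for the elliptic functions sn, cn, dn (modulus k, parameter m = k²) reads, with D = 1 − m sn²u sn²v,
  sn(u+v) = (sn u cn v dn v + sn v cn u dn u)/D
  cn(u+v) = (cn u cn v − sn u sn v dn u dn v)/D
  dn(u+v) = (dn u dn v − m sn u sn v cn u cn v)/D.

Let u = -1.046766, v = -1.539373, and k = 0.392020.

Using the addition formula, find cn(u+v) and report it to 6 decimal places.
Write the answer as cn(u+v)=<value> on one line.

sn u = -0.8537966170443785, cn u = 0.5206067006134044, dn u = 0.942322836827201
sn v = -0.9959680259390102, cn v = 0.08970892545979508, dn v = 0.9206286364371037
m = k² = 0.1536796804
D = 1 − m·sn²u·sn²v = 0.8888738929216916
cn(u+v) = (cn u·cn v − sn u·sn v·dn u·dn v)/D = -0.6910041316501142/0.8888738929216916 = -0.7773927630822999

cn(u+v)=-0.777393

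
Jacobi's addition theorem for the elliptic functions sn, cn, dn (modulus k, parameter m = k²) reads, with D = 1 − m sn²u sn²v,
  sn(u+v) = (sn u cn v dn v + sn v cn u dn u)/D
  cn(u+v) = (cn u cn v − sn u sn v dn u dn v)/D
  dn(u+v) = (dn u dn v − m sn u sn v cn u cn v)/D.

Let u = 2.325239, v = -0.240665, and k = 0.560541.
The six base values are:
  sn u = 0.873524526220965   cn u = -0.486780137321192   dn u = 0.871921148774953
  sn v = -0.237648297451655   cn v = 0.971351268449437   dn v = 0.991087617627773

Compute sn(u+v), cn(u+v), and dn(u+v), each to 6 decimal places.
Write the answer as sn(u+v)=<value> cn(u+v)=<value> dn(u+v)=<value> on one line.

sn(u+v)=0.954731 cn(u+v)=-0.297472 dn(u+v)=0.844747

m = k² = 0.314206212681
D = 1 − m·sn²u·sn²v = 0.9864595097394417
sn(u+v) = (sn u·cn v·dn v + sn v·cn u·dn u)/D = 0.9418030005326548/0.9864595097394417 = 0.9547305198379787
cn(u+v) = (cn u·cn v − sn u·sn v·dn u·dn v)/D = -0.2934441557487011/0.9864595097394417 = -0.2974720734622042
dn(u+v) = (dn u·dn v − m·sn u·sn v·cn u·cn v)/D = 0.8333088785942853/0.9864595097394417 = 0.8447471694143748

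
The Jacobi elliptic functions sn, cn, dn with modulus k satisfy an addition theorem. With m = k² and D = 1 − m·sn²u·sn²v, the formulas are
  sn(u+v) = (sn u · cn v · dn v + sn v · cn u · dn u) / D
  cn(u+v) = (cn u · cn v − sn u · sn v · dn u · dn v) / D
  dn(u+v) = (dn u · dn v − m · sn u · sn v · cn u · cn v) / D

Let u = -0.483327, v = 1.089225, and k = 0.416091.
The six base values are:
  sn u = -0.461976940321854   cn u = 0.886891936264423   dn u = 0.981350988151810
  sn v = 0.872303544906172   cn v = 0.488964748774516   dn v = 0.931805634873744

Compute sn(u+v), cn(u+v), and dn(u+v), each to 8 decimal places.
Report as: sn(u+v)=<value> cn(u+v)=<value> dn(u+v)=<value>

sn(u+v)=0.56459964 cn(u+v)=0.82536492 dn(u+v)=0.97201354

m = k² = 0.173131720281
D = 1 − m·sn²u·sn²v = 0.9718840659807651
sn(u+v) = (sn u·cn v·dn v + sn v·cn u·dn u)/D = 0.5487253939306807/0.9718840659807651 = 0.5645996401607234
cn(u+v) = (cn u·cn v − sn u·sn v·dn u·dn v)/D = 0.8021590115201121/0.9718840659807651 = 0.8253649170702506
dn(u+v) = (dn u·dn v − m·sn u·sn v·cn u·cn v)/D = 0.9446844728609362/0.9718840659807651 = 0.9720135414583829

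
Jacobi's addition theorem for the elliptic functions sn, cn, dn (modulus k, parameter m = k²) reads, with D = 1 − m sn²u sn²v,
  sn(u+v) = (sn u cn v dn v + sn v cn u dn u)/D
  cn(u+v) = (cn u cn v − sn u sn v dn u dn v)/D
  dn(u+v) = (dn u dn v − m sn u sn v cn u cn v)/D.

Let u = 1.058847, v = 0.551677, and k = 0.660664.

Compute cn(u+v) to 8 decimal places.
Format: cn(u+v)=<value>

cn(u+v)=0.14489466

sn u = 0.8361686865837984, cn u = 0.548472358078988, dn u = 0.8335615800831326
sn v = 0.5143440680745137, cn v = 0.8575839198798914, dn v = 0.9404946086949015
m = k² = 0.436476920896
D = 1 − m·sn²u·sn²v = 0.9192659841766305
cn(u+v) = (cn u·cn v − sn u·sn v·dn u·dn v)/D = 0.133196735292388/0.9192659841766305 = 0.1448946633347799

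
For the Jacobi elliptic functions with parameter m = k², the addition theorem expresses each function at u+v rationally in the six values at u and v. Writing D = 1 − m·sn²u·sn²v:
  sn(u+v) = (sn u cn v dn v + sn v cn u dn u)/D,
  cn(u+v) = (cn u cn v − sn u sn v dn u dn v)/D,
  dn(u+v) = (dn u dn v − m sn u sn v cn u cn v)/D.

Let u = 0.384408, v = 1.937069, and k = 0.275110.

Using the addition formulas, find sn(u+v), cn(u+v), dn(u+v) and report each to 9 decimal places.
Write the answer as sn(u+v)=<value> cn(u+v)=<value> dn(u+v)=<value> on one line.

sn u = 0.3743657442491769, cn u = 0.927281127562057, dn u = 0.9946822092470641
sn v = 0.9483738583982266, cn v = -0.3171545754153021, dn v = 0.9653639046367717
m = k² = 0.0756855121
D = 1 − m·sn²u·sn²v = 0.9904596544020619
sn(u+v) = (sn u·cn v·dn v + sn v·cn u·dn u)/D = 0.7601132643366331/0.9904596544020619 = 0.7674348581068773
cn(u+v) = (cn u·cn v − sn u·sn v·dn u·dn v)/D = -0.6350103561185121/0.9904596544020619 = -0.6411269285893996
dn(u+v) = (dn u·dn v − m·sn u·sn v·cn u·cn v)/D = 0.9681329165383074/0.9904596544020619 = 0.9774582056275345

sn(u+v)=0.767434858 cn(u+v)=-0.641126929 dn(u+v)=0.977458206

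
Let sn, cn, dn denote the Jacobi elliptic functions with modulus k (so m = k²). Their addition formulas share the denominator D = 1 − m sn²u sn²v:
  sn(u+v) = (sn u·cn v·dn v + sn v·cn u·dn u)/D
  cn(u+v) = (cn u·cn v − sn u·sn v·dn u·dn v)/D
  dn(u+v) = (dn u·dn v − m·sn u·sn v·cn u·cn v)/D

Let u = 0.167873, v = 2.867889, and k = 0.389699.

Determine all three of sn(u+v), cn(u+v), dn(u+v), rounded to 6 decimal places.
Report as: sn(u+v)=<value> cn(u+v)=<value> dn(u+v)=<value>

sn(u+v)=0.233991 cn(u+v)=-0.972239 dn(u+v)=0.995834

sn u = 0.1669682564855117, cn u = 0.9859622717559675, dn u = 0.9978808738152782
sn v = 0.3919648174681992, cn v = -0.9199802073235713, dn v = 0.988265125176754
m = k² = 0.151865310601
D = 1 − m·sn²u·sn²v = 0.9993495400212311
sn(u+v) = (sn u·cn v·dn v + sn v·cn u·dn u)/D = 0.2338386324931903/0.9993495400212311 = 0.2339908341662142
cn(u+v) = (cn u·cn v − sn u·sn v·dn u·dn v)/D = -0.9716064002950788/0.9993495400212311 = -0.9722388027260583
dn(u+v) = (dn u·dn v − m·sn u·sn v·cn u·cn v)/D = 0.9951861288754517/0.9993495400212311 = 0.9958338789592169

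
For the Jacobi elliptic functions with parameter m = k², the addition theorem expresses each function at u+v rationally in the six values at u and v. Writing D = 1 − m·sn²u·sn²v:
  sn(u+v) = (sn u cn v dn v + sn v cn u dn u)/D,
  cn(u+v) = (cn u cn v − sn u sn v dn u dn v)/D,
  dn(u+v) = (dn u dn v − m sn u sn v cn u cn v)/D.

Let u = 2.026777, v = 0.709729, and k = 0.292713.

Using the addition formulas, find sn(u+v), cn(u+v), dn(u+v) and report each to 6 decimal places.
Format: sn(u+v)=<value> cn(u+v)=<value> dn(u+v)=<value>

sn u = 0.9198216171042595, cn u = -0.3923368357772502, dn u = 0.9630720667605146
sn v = 0.6481253227350313, cn v = 0.7615336932989974, dn v = 0.9818392585971606
m = k² = 0.085680900369
D = 1 − m·sn²u·sn²v = 0.9695484624809504
sn(u+v) = (sn u·cn v·dn v + sn v·cn u·dn u)/D = 0.4428607286571908/0.9695484624809504 = 0.4567700798823061
cn(u+v) = (cn u·cn v − sn u·sn v·dn u·dn v)/D = -0.8624955629522954/0.9695484624809504 = -0.8895847874847634
dn(u+v) = (dn u·dn v − m·sn u·sn v·cn u·cn v)/D = 0.9608433800390545/0.9695484624809504 = 0.9910215086932109

sn(u+v)=0.456770 cn(u+v)=-0.889585 dn(u+v)=0.991022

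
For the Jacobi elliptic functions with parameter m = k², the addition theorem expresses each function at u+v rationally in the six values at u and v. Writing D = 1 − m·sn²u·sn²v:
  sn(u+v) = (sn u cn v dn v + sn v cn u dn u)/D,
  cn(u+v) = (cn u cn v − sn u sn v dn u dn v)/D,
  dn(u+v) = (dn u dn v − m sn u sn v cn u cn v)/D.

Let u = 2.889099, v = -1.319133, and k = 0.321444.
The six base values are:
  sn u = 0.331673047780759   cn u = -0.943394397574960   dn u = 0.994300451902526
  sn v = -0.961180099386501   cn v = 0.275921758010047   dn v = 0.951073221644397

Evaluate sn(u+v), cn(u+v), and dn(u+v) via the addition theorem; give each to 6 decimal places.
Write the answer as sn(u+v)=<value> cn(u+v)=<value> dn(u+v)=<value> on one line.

sn(u+v)=0.999134 cn(u+v)=0.041606 dn(u+v)=0.947023

m = k² = 0.103326245136
D = 1 − m·sn²u·sn²v = 0.9894987607899252
sn(u+v) = (sn u·cn v·dn v + sn v·cn u·dn u)/D = 0.9886419673009693/0.9894987607899252 = 0.9991341136311561
cn(u+v) = (cn u·cn v − sn u·sn v·dn u·dn v)/D = 0.04116865429020882/0.9894987607899252 = 0.0416055642731109
dn(u+v) = (dn u·dn v − m·sn u·sn v·cn u·cn v)/D = 0.9370781123353699/0.9894987607899252 = 0.9470230276865557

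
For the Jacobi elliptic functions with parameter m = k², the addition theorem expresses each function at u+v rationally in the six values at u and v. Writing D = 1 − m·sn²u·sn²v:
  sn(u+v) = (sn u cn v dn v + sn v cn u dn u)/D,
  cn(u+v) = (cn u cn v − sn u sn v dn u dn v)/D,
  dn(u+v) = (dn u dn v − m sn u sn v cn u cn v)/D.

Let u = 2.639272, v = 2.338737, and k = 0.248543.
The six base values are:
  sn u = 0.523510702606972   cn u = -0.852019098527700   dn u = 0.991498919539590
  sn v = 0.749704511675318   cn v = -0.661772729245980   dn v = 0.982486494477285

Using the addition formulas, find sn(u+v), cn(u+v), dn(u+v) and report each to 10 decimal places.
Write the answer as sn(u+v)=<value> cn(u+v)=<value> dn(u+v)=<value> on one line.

m = k² = 0.061773622849
D = 1 − m·sn²u·sn²v = 0.9904844378397729
sn(u+v) = (sn u·cn v·dn v + sn v·cn u·dn u)/D = -0.9737100284318978/0.9904844378397729 = -0.9830644392107161
cn(u+v) = (cn u·cn v − sn u·sn v·dn u·dn v)/D = 0.1815163963225465/0.9904844378397729 = 0.1832602203406953
dn(u+v) = (dn u·dn v − m·sn u·sn v·cn u·cn v)/D = 0.9604640319722529/0.9904844378397729 = 0.9696911887550764

sn(u+v)=-0.9830644392 cn(u+v)=0.1832602203 dn(u+v)=0.9696911888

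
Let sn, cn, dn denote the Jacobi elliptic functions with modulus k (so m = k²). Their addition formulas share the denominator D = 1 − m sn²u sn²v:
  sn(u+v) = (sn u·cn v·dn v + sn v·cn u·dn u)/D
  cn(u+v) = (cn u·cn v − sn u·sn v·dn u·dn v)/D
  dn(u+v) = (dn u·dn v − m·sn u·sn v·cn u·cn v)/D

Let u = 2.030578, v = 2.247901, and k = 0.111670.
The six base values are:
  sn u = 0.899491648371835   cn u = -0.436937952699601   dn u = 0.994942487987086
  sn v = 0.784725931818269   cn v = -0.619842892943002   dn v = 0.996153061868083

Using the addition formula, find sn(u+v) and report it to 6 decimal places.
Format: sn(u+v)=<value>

sn(u+v)=-0.902146

m = k² = 0.0124701889
D = 1 − m·sn²u·sn²v = 0.9937869719862137
sn(u+v) = (sn u·cn v·dn v + sn v·cn u·dn u)/D = -0.8965411099817881/0.9937869719862137 = -0.9021461694048304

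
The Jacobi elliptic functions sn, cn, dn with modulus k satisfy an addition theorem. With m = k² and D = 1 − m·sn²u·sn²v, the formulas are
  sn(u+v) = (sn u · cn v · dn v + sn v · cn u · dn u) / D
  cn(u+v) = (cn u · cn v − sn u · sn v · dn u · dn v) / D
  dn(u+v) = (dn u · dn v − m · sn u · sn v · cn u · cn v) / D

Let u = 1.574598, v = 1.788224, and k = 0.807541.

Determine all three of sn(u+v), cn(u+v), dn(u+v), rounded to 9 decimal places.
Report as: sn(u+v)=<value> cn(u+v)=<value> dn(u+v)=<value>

sn u = 0.9658173015568672, cn u = 0.2592237257918562, dn u = 0.6258579452191696
sn v = 0.99134560424252, cn v = 0.1312779225499586, dn v = 0.5992629991076035
m = k² = 0.652122466681
D = 1 − m·sn²u·sn²v = 0.4021815762543473
sn(u+v) = (sn u·cn v·dn v + sn v·cn u·dn u)/D = 0.2368140118384253/0.4021815762543473 = 0.5888236205247243
cn(u+v) = (cn u·cn v − sn u·sn v·dn u·dn v)/D = -0.3250679068678136/0.4021815762543473 = -0.8082615566214661
dn(u+v) = (dn u·dn v − m·sn u·sn v·cn u·cn v)/D = 0.3538056259520089/0.4021815762543473 = 0.8797161452474279

sn(u+v)=0.588823621 cn(u+v)=-0.808261557 dn(u+v)=0.879716145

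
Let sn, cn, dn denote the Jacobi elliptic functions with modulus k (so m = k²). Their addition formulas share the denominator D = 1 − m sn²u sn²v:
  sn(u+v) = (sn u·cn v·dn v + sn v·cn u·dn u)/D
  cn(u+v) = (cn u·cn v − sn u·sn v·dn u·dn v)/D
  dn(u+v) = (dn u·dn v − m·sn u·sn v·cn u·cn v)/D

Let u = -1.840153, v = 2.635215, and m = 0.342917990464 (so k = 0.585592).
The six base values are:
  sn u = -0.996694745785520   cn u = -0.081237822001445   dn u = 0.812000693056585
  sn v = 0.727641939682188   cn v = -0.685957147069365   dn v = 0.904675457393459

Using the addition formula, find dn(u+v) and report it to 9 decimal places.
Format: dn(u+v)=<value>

dn(u+v)=0.913156530

m = k² = 0.342917990464
D = 1 − m·sn²u·sn²v = 0.8196359189207588
dn(u+v) = (dn u·dn v − m·sn u·sn v·cn u·cn v)/D = 0.7484558917312478/0.8196359189207588 = 0.9131565301783796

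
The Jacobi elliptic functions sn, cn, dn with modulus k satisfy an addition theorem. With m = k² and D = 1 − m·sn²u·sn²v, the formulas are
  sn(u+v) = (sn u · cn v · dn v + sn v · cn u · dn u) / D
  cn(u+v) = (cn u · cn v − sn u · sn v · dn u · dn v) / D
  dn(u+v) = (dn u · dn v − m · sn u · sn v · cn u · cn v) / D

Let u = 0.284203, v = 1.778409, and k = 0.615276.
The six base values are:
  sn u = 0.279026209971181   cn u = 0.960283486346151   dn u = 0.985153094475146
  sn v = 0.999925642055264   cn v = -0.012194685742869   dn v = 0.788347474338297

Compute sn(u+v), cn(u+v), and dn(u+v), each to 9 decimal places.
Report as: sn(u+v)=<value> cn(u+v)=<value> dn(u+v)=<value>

sn(u+v)=0.971914798 cn(u+v)=-0.235333009 dn(u+v)=0.801499198

m = k² = 0.378564556176
D = 1 − m·sn²u·sn²v = 0.9705310025509837
sn(u+v) = (sn u·cn v·dn v + sn v·cn u·dn u)/D = 0.9432734433384312/0.9705310025509837 = 0.9719147980426101
cn(u+v) = (cn u·cn v − sn u·sn v·dn u·dn v)/D = -0.2283979816134042/0.9705310025509837 = -0.235333009469119
dn(u+v) = (dn u·dn v − m·sn u·sn v·cn u·cn v)/D = 0.7778798200871405/0.9705310025509837 = 0.8014991979056095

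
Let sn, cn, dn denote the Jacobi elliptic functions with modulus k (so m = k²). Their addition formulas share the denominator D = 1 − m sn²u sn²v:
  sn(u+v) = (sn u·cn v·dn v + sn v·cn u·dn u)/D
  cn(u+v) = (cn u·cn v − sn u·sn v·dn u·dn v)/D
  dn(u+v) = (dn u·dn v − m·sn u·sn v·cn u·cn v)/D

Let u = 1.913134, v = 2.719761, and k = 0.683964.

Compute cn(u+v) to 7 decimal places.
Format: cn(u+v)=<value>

cn(u+v)=-0.6075932

sn u = 0.9980571226021203, cn u = -0.06230553766059737, dn u = 0.7307593743326198
sn v = 0.7723285477810165, cn v = -0.6352232790778894, dn v = 0.8490920453510611
m = k² = 0.467806753296
D = 1 − m·sn²u·sn²v = 0.7220405396597223
cn(u+v) = (cn u·cn v − sn u·sn v·dn u·dn v)/D = -0.4387069544570928/0.7220405396597223 = -0.607593244922014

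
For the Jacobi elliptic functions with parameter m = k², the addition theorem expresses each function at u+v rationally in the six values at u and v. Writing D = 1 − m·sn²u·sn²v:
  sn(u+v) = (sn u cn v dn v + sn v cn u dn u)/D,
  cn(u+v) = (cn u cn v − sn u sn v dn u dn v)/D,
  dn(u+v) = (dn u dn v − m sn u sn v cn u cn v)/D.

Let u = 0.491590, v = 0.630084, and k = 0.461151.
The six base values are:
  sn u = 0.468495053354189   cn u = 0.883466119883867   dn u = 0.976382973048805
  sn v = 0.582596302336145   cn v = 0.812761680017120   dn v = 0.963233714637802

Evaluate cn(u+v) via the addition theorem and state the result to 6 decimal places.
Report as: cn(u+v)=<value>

m = k² = 0.212660244801
D = 1 − m·sn²u·sn²v = 0.984157205946871
cn(u+v) = (cn u·cn v − sn u·sn v·dn u·dn v)/D = 0.4613481541775903/0.984157205946871 = 0.4687748577055035

cn(u+v)=0.468775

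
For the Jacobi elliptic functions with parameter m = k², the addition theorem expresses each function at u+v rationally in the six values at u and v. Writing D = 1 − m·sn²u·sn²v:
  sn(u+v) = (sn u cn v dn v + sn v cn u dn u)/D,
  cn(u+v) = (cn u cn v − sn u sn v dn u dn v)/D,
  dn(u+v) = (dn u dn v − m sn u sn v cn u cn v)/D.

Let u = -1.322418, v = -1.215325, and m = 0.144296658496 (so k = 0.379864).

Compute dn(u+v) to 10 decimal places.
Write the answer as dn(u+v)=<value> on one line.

dn(u+v)=0.9681884751

sn u = -0.95893710186256, cn u = 0.2836188193181727, dn u = 0.9312950724650737
sn v = -0.9258383704427487, cn v = 0.3779197160984269, dn v = 0.9361155207314794
m = k² = 0.144296658496
D = 1 − m·sn²u·sn²v = 0.8862616641173698
dn(u+v) = (dn u·dn v − m·sn u·sn v·cn u·cn v)/D = 0.8580683290965036/0.8862616641173698 = 0.9681884750719259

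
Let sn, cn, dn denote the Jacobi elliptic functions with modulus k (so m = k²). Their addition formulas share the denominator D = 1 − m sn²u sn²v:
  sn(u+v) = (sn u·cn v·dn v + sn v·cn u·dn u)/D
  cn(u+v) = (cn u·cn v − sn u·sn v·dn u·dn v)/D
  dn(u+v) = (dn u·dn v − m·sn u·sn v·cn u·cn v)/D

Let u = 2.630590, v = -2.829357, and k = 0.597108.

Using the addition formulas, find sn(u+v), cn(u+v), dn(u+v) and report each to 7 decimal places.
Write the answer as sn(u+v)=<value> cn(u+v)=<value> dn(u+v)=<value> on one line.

sn(u+v)=-0.1970072 cn(u+v)=0.9804020 dn(u+v)=0.9930570

sn u = 0.7402245402133318, cn u = -0.6723597475057245, dn u = 0.8970180090712384
sn v = -0.6064585264980068, cn v = -0.7951151209968695, dn v = 0.9321310042612582
m = k² = 0.356537963664
D = 1 − m·sn²u·sn²v = 0.9281486470412636
sn(u+v) = (sn u·cn v·dn v + sn v·cn u·dn u)/D = -0.1828519559052447/0.9281486470412636 = -0.1970071889757498
cn(u+v) = (cn u·cn v − sn u·sn v·dn u·dn v)/D = 0.9099588305116637/0.9281486470412636 = 0.9804020438023746
dn(u+v) = (dn u·dn v − m·sn u·sn v·cn u·cn v)/D = 0.9217044656654272/0.9281486470412636 = 0.9930569511722297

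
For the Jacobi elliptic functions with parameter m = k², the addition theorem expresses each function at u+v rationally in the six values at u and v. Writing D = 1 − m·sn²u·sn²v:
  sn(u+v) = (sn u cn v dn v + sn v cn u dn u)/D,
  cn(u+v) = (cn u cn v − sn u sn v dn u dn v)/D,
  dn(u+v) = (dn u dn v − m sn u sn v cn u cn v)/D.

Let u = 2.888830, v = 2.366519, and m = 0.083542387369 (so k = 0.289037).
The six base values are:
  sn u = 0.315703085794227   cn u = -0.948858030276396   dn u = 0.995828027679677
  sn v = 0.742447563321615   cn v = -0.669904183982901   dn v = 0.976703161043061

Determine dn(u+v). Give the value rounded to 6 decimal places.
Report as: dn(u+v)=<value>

dn(u+v)=0.964609

m = k² = 0.083542387369
D = 1 − m·sn²u·sn²v = 0.9954101752018312
dn(u+v) = (dn u·dn v − m·sn u·sn v·cn u·cn v)/D = 0.9601813614802188/0.9954101752018312 = 0.9646087466260134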